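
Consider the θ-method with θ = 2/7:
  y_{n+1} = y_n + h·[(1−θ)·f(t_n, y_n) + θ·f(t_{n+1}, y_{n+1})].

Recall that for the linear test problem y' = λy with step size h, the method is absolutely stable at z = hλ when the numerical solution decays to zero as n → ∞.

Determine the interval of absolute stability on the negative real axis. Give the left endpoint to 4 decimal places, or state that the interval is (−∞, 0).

With y'=λy (z=hλ):
  y_{n+1} = y_n + z·[5/7·y_n + 2/7·y_{n+1}] ⇒ (1 − 2/7z)y_{n+1} = (1 + 5/7z)y_n
  R(z) = (1 + 5/7z)/(1 − 2/7z).

Boundary: |R(x)|=1, x<0.
x=-0.62: |R|=0.4733
R=−1: 1+5/7x = −1+2/7x ⇒ -3/7x=2 ⇒ x=2/(-3/7)=-4.6667
Confirm numerically:
  x=-4.475: |R|=0.96395 <1
  x=-3.692: |R|=0.79672 <1
  x=-3.074: |R|=0.63660 <1
  x=-2.134: |R|=0.32570 <1
  x=-5.169: |R|=1.08692 >1
  x=-4.874: |R|=1.03714 >1
  x=-4.840: |R|=1.03118 >1
Interval (-4.6667, 0).

(-4.6667, 0).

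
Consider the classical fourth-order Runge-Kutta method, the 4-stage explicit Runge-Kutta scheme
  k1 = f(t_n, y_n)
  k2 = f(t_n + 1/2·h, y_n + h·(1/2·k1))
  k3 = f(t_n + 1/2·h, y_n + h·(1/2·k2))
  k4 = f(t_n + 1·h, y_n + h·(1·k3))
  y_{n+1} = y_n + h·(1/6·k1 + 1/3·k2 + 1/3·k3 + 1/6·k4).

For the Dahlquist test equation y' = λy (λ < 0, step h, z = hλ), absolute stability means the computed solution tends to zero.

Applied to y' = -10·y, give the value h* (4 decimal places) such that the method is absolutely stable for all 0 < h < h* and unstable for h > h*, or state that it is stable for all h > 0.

Test eqn y'=λy, z=hλ:
  order 4, 4-stage ⇒ R(z)=1+z+z^2/2+z^3/6+z^4/24
  (e.g. R(-0.85)=0.43065, |R|=0.43065)

Find x<0 with |R(x)|<1.
x=-0.85: |R|=0.4306
|R(-2.67)|=0.8396 |R(-2.09)|=0.3675 |R(-1.43)|=0.2793
Bisect:
  x_lo=-3.6831 |R|=3.4398  x_hi=-0.2140 |R|=0.8073
  mid=-1.94857 |R|=0.31749 →hi
  mid=-2.81584 |R|=1.04704 →lo
  mid=-2.38221 |R|=0.54397 →hi
  mid=-2.59902 |R|=0.75361 →hi
  mid=-2.70743 |R|=0.88882 →hi
  mid=-2.76164 |R|=0.96491 →hi
  mid=-2.78874 |R|=1.00521 →lo
  ...
  [-2.78535,-2.78514] ⇒ x*=-2.7853
So |R|<1 on (-2.7853, 0).

(-2.7853,0); λ=-10 ⇒ h* = 0.2785.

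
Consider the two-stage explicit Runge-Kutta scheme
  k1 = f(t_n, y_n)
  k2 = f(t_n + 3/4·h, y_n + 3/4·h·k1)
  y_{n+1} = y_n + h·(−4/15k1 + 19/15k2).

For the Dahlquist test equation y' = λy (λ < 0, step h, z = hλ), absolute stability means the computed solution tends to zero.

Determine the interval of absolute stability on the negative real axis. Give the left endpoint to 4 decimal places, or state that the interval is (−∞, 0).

On y'=λy, z=hλ:
  k1=λy_n ⇒ h·k1=z·y_n;  k2=λ(1+3/4z)y_n ⇒ h·k2=z(1+3/4z)y_n
  y_{n+1}/y_n = 1 − 4/15z + 19/15z(1+3/4z) = 1 + z + 19/20z²
  so R(z) = 1 + z + 19/20z².

Find x<0 with |R(x)|<1.
x=-0.5: |R|=0.7375
R=1: x+19/20x²=0 ⇒ x=−20/19=-1.0526; min R=1−1/(4·19/20)=0.7368>−1
Confirm numerically:
  x=-0.913: |R|=0.87889 <1
  x=-0.872: |R|=0.85036 <1
  x=-0.581: |R|=0.73968 <1
  x=-0.488: |R|=0.73824 <1
  x=-1.610: |R|=1.85250 >1
  x=-1.142: |R|=1.09696 >1
Stable set (-1.0526, 0).

(-1.0526, 0).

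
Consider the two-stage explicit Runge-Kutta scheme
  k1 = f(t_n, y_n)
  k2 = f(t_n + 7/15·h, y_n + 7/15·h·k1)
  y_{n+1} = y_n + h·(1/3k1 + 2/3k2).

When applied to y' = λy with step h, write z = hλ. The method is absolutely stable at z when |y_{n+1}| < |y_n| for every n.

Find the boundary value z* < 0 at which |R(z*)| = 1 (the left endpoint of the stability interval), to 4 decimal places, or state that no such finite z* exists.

z* = -3.2143.

On y'=λy, z=hλ:
  k1=λy_n ⇒ h·k1=z·y_n;  k2=λ(1+7/15z)y_n ⇒ h·k2=z(1+7/15z)y_n
  y_{n+1}/y_n = 1 + 1/3z + 2/3z(1+7/15z) = 1 + z + 14/45z²
  Hence R(z) = 1 + z + 14/45z².

Solve |R(x)|<1 on ℝ⁻.
x=-1.72: |R|=0.2004
R=1: x+14/45x²=0 ⇒ x=−45/14=-3.2143; min R=1−1/(4·14/45)=0.1964>−1
Confirm numerically:
  x=-3.114: |R|=0.90284 <1
  x=-3.008: |R|=0.80695 <1
  x=-2.707: |R|=0.57278 <1
  x=-3.740: |R|=1.61170 >1
  x=-3.464: |R|=1.26911 >1
  x=-3.403: |R|=1.19979 >1
Stable set (-3.2143, 0).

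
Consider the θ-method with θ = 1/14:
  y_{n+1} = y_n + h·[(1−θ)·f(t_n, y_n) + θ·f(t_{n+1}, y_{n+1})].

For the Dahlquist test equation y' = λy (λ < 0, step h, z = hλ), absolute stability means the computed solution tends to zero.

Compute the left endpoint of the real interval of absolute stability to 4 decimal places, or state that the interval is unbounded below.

left endpoint -2.3333.

With y'=λy (z=hλ):
  y_{n+1} = y_n + z·[13/14·y_n + 1/14·y_{n+1}] ⇒ (1 − 1/14z)y_{n+1} = (1 + 13/14z)y_n
  Hence R(z) = (1 + 13/14z)/(1 − 1/14z).

Find x<0 with |R(x)|<1.
x=-0.9: |R|=0.1544
R=−1: 1+13/14x = −1+1/14x ⇒ -6/7x=2 ⇒ x=2/(-6/7)=-2.3333
Confirm numerically:
  x=-2.083: |R|=0.81322 <1
  x=-1.739: |R|=0.54686 <1
  x=-1.226: |R|=0.12728 <1
  x=-2.929: |R|=1.42223 >1
  x=-2.862: |R|=1.37623 >1
  x=-2.511: |R|=1.12913 >1
So |R|<1 on (-2.3333, 0).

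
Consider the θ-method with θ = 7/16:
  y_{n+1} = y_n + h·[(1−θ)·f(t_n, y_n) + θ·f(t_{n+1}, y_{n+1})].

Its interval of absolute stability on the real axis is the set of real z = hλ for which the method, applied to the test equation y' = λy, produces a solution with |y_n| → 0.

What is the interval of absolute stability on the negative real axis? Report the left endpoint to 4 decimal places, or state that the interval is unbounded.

Test eqn y'=λy, z=hλ:
  y_{n+1} = y_n + z·[9/16·y_n + 7/16·y_{n+1}] ⇒ (1 − 7/16z)y_{n+1} = (1 + 9/16z)y_n
  R(z) = (1 + 9/16z)/(1 − 7/16z).

Need |R(x)|<1, x<0.
x=-0.46: |R|=0.6171
R=−1: 1+9/16x = −1+7/16x ⇒ -1/8x=2 ⇒ x=2/(-1/8)=-16.0000
Confirm numerically:
  x=-11.135: |R|=0.89643 <1
  x=-9.601: |R|=0.84619 <1
  x=-9.594: |R|=0.84593 <1
  x=-7.253: |R|=0.73800 <1
  x=-16.527: |R|=1.00800 >1
  x=-16.134: |R|=1.00208 >1
So |R|<1 on (-16.0000, 0).

z∈(-16.0000,0).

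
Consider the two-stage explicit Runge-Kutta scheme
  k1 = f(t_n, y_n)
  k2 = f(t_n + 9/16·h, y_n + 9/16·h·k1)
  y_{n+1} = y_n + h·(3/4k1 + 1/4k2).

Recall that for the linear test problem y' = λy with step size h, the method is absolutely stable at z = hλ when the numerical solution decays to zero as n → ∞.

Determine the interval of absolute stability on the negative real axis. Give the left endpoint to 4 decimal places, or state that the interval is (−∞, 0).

(-7.1111, 0).

Set f=λy, z=hλ:
  k1=λy_n ⇒ h·k1=z·y_n;  k2=λ(1+9/16z)y_n ⇒ h·k2=z(1+9/16z)y_n
  y_{n+1}/y_n = 1 + 3/4z + 1/4z(1+9/16z) = 1 + z + 9/64z²
  Hence R(z) = 1 + z + 9/64z².

Boundary: |R(x)|=1, x<0.
x=-1.43: |R|=0.1424
R=1: x+9/64x²=0 ⇒ x=−64/9=-7.1111; min R=1−1/(4·9/64)=-0.7778>−1
Confirm numerically:
  x=-7.064: |R|=0.95320 <1
  x=-6.722: |R|=0.63218 <1
  x=-4.501: |R|=0.65208 <1
  x=-7.661: |R|=1.59241 >1
  x=-7.431: |R|=1.33428 >1
  x=-7.184: |R|=1.07364 >1
Stable set (-7.1111, 0).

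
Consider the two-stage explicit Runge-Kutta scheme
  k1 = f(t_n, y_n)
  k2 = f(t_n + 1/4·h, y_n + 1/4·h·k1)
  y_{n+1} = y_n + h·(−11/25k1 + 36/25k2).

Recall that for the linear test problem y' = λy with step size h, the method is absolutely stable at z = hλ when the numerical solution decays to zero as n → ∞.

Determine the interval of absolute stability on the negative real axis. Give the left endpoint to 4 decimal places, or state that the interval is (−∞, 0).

(-2.7778, 0).

Test eqn y'=λy, z=hλ:
  k1=λy_n ⇒ h·k1=z·y_n;  k2=λ(1+1/4z)y_n ⇒ h·k2=z(1+1/4z)y_n
  y_{n+1}/y_n = 1 − 11/25z + 36/25z(1+1/4z) = 1 + z + 9/25z²
  R(z) = 1 + z + 9/25z².

Solve |R(x)|<1 on ℝ⁻.
x=-1.49: |R|=0.3092
R=1: x+9/25x²=0 ⇒ x=−25/9=-2.7778; min R=1−1/(4·9/25)=0.3056>−1
Confirm numerically:
  x=-1.933: |R|=0.41214 <1
  x=-1.872: |R|=0.38958 <1
  x=-1.397: |R|=0.30558 <1
  x=-1.158: |R|=0.32475 <1
  x=-3.329: |R|=1.66061 >1
  x=-3.233: |R|=1.52982 >1
  x=-3.113: |R|=1.37568 >1
Stable set (-2.7778, 0).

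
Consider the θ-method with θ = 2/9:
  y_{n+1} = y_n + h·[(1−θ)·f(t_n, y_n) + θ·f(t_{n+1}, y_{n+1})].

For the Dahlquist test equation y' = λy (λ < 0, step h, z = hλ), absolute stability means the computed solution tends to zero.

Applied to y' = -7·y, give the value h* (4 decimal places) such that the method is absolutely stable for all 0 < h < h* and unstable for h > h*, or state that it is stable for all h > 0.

(-3.6000,0); λ=-7 ⇒ h* = (18/5)/7 = 0.5143.

With y'=λy (z=hλ):
  y_{n+1} = y_n + z·[7/9·y_n + 2/9·y_{n+1}] ⇒ (1 − 2/9z)y_{n+1} = (1 + 7/9z)y_n
  R(z) = (1 + 7/9z)/(1 − 2/9z).

Need |R(x)|<1, x<0.
x=-0.58: |R|=0.4862
R=−1: 1+7/9x = −1+2/9x ⇒ -5/9x=2 ⇒ x=2/(-5/9)=-3.6000
Confirm numerically:
  x=-3.476: |R|=0.96113 <1
  x=-3.004: |R|=0.80144 <1
  x=-2.027: |R|=0.39750 <1
  x=-3.874: |R|=1.08180 >1
  x=-3.663: |R|=1.01929 >1
Stable set (-3.6000, 0).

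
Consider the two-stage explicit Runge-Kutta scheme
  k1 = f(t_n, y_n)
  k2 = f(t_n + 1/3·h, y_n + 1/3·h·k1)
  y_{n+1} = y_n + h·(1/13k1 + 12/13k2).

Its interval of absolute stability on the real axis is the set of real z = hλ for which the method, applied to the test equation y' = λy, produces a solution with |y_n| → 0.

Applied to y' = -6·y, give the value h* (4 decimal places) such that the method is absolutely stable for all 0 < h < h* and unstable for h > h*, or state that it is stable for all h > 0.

(-3.2500,0); λ=-6 ⇒ h* = (13/4)/6 = 0.5417.

With y'=λy (z=hλ):
  k1=λy_n ⇒ h·k1=z·y_n;  k2=λ(1+1/3z)y_n ⇒ h·k2=z(1+1/3z)y_n
  y_{n+1}/y_n = 1 + 1/13z + 12/13z(1+1/3z) = 1 + z + 4/13z²
  ⇒ R(z) = 1 + z + 4/13z².

Boundary: |R(x)|=1, x<0.
x=-0.37: |R|=0.6721
R=1: x+4/13x²=0 ⇒ x=−13/4=-3.2500; min R=1−1/(4·4/13)=0.1875>−1
Confirm numerically:
  x=-3.045: |R|=0.80793 <1
  x=-3.004: |R|=0.77262 <1
  x=-2.917: |R|=0.70112 <1
  x=-3.567: |R|=1.34792 >1
  x=-3.358: |R|=1.11159 >1
So |R|<1 on (-3.2500, 0).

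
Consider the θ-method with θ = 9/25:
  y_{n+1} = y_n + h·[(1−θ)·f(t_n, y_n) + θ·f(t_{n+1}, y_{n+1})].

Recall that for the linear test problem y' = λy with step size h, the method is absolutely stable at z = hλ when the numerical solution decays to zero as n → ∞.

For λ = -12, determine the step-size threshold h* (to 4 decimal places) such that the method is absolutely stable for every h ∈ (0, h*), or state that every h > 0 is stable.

Test eqn y'=λy, z=hλ:
  y_{n+1} = y_n + z·[16/25·y_n + 9/25·y_{n+1}] ⇒ (1 − 9/25z)y_{n+1} = (1 + 16/25z)y_n
  so R(z) = (1 + 16/25z)/(1 − 9/25z).

Solve |R(x)|<1 on ℝ⁻.
x=-0.38: |R|=0.6657
R=−1: 1+16/25x = −1+9/25x ⇒ -7/25x=2 ⇒ x=2/(-7/25)=-7.1429
Confirm numerically:
  x=-4.766: |R|=0.75494 <1
  x=-4.707: |R|=0.74688 <1
  x=-3.288: |R|=0.50572 <1
  x=-2.958: |R|=0.43253 <1
  x=-7.665: |R|=1.03889 >1
  x=-7.295: |R|=1.01175 >1
Interval (-7.1429, 0).

(-7.1429,0); λ=-12 ⇒ h* = (50/7)/12 = 0.5952.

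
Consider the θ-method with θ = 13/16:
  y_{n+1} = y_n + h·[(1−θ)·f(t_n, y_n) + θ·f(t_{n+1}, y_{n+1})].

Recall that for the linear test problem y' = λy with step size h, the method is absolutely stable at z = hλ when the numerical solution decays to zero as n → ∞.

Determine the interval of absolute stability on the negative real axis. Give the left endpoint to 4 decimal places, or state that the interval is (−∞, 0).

(−∞, 0) — no finite endpoint.

On y'=λy, z=hλ:
  y_{n+1} = y_n + z·[3/16·y_n + 13/16·y_{n+1}] ⇒ (1 − 13/16z)y_{n+1} = (1 + 3/16z)y_n
  so R(z) = (1 + 3/16z)/(1 − 13/16z).

Need |R(x)|<1, x<0.
x=-1.65: |R|=0.2951
x=-2: |R|=0.2381
x=-10: |R|=0.0959
x=-100: |R|=0.2158
θ=13/16≥1/2 ⇒ |1+3/16x|<|1−13/16x| ∀x<0 ⇒ unbounded interval.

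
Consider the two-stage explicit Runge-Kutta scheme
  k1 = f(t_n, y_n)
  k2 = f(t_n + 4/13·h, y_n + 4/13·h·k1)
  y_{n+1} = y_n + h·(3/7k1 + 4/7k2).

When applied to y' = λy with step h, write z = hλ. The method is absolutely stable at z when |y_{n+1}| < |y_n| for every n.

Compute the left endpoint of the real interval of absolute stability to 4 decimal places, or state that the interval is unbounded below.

z* = -5.6875.

On y'=λy, z=hλ:
  k1=λy_n ⇒ h·k1=z·y_n;  k2=λ(1+4/13z)y_n ⇒ h·k2=z(1+4/13z)y_n
  y_{n+1}/y_n = 1 + 3/7z + 4/7z(1+4/13z) = 1 + z + 16/91z²
  so R(z) = 1 + z + 16/91z².

Solve |R(x)|<1 on ℝ⁻.
x=-0.32: |R|=0.6980
R=1: x+16/91x²=0 ⇒ x=−91/16=-5.6875; min R=1−1/(4·16/91)=-0.4219>−1
Confirm numerically:
  x=-5.554: |R|=0.86963 <1
  x=-5.062: |R|=0.44329 <1
  x=-3.335: |R|=0.37944 <1
  x=-2.928: |R|=0.42063 <1
  x=-6.110: |R|=1.45389 >1
  x=-6.069: |R|=1.40709 >1
  x=-5.901: |R|=1.22151 >1
Interval (-5.6875, 0).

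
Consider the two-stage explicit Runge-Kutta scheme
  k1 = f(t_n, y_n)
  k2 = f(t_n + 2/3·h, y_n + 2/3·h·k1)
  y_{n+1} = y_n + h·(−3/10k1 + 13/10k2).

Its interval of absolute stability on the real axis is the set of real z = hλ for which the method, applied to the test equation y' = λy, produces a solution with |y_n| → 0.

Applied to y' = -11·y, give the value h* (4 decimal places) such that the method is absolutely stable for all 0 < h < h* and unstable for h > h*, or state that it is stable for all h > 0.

With y'=λy (z=hλ):
  k1=λy_n ⇒ h·k1=z·y_n;  k2=λ(1+2/3z)y_n ⇒ h·k2=z(1+2/3z)y_n
  y_{n+1}/y_n = 1 − 3/10z + 13/10z(1+2/3z) = 1 + z + 13/15z²
  so R(z) = 1 + z + 13/15z².

Boundary: |R(x)|=1, x<0.
x=-1.59: |R|=1.6010
R=1: x+13/15x²=0 ⇒ x=−15/13=-1.1538; min R=1−1/(4·13/15)=0.7115>−1
Confirm numerically:
  x=-1.088: |R|=0.93791 <1
  x=-1.087: |R|=0.93703 <1
  x=-1.072: |R|=0.92396 <1
  x=-0.827: |R|=0.76574 <1
  x=-1.506: |R|=1.45963 >1
  x=-1.476: |R|=1.41210 >1
Interval (-1.1538, 0).

(-1.1538,0); λ=-11 ⇒ h* = (15/13)/11 = 0.1049.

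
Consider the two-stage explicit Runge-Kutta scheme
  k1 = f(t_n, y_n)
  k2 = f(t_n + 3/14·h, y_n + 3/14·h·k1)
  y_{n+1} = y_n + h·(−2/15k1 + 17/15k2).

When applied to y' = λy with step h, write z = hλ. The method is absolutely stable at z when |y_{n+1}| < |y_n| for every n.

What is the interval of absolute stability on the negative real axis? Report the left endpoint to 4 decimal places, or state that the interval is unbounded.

(-4.1176, 0).

Test eqn y'=λy, z=hλ:
  k1=λy_n ⇒ h·k1=z·y_n;  k2=λ(1+3/14z)y_n ⇒ h·k2=z(1+3/14z)y_n
  y_{n+1}/y_n = 1 − 2/15z + 17/15z(1+3/14z) = 1 + z + 17/70z²
  so R(z) = 1 + z + 17/70z².

Boundary: |R(x)|=1, x<0.
x=-1.61: |R|=0.0195
R=1: x+17/70x²=0 ⇒ x=−70/17=-4.1176; min R=1−1/(4·17/70)=-0.0294>−1
Confirm numerically:
  x=-3.684: |R|=0.61202 <1
  x=-3.124: |R|=0.24613 <1
  x=-3.112: |R|=0.23996 <1
  x=-2.940: |R|=0.15916 <1
  x=-4.506: |R|=1.42498 >1
  x=-4.310: |R|=1.20134 >1
Stable set (-4.1176, 0).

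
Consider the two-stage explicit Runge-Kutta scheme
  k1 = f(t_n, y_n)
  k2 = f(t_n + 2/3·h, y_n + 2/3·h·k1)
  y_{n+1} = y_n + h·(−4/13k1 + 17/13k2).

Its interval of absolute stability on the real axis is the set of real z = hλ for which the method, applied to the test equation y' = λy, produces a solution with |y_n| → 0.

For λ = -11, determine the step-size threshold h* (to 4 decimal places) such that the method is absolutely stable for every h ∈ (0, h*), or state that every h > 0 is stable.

On y'=λy, z=hλ:
  k1=λy_n ⇒ h·k1=z·y_n;  k2=λ(1+2/3z)y_n ⇒ h·k2=z(1+2/3z)y_n
  y_{n+1}/y_n = 1 − 4/13z + 17/13z(1+2/3z) = 1 + z + 34/39z²
  R(z) = 1 + z + 34/39z².

Need |R(x)|<1, x<0.
x=-0.65: |R|=0.7183
R=1: x+34/39x²=0 ⇒ x=−39/34=-1.1471; min R=1−1/(4·34/39)=0.7132>−1
Confirm numerically:
  x=-0.989: |R|=0.86372 <1
  x=-0.941: |R|=0.83096 <1
  x=-0.530: |R|=0.71489 <1
  x=-1.513: |R|=1.48269 >1
  x=-1.331: |R|=1.21344 >1
  x=-1.236: |R|=1.09584 >1
Stable set (-1.1471, 0).

(-1.1471,0); λ=-11 ⇒ h* = (39/34)/11 = 0.1043.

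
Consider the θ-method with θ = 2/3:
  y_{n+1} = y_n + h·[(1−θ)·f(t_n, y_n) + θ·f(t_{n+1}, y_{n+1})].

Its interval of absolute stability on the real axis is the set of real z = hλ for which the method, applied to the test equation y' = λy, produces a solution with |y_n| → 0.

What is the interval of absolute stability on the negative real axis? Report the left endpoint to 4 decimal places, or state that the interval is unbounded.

Test eqn y'=λy, z=hλ:
  y_{n+1} = y_n + z·[1/3·y_n + 2/3·y_{n+1}] ⇒ (1 − 2/3z)y_{n+1} = (1 + 1/3z)y_n
  ⇒ R(z) = (1 + 1/3z)/(1 − 2/3z).

Boundary: |R(x)|=1, x<0.
x=-1.4: |R|=0.2759
x=-2: |R|=0.1429
x=-10: |R|=0.3043
x=-100: |R|=0.4778
θ=2/3≥1/2 ⇒ |1+1/3x|<|1−2/3x| ∀x<0 ⇒ unbounded interval.

interval (−∞, 0).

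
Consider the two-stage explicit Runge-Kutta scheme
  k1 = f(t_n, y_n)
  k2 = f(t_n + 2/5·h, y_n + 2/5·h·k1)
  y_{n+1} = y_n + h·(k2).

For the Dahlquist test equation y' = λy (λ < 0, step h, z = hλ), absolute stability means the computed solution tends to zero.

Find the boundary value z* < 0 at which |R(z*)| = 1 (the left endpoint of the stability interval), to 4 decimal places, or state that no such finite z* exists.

Test eqn y'=λy, z=hλ:
  k1=λy_n ⇒ h·k1=z·y_n;  k2=λ(1+2/5z)y_n ⇒ h·k2=z(1+2/5z)y_n
  y_{n+1}/y_n = 1 + z(1+2/5z) = 1 + z + 2/5z²
  ⇒ R(z) = 1 + z + 2/5z².

Solve |R(x)|<1 on ℝ⁻.
x=-1.52: |R|=0.4042
R=1: x+2/5x²=0 ⇒ x=−5/2=-2.5000; min R=1−1/(4·2/5)=0.3750>−1
Confirm numerically:
  x=-1.927: |R|=0.55833 <1
  x=-1.915: |R|=0.55189 <1
  x=-1.701: |R|=0.45636 <1
  x=-1.168: |R|=0.37769 <1
  x=-2.833: |R|=1.37736 >1
  x=-2.646: |R|=1.15453 >1
Interval (-2.5000, 0).

z* = -2.5000.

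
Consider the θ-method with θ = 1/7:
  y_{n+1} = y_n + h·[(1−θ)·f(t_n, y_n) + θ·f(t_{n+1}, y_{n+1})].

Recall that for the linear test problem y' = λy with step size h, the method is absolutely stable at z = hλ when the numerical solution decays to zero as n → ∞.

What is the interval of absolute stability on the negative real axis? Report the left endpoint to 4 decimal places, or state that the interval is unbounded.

On y'=λy, z=hλ:
  y_{n+1} = y_n + z·[6/7·y_n + 1/7·y_{n+1}] ⇒ (1 − 1/7z)y_{n+1} = (1 + 6/7z)y_n
  R(z) = (1 + 6/7z)/(1 − 1/7z).

Need |R(x)|<1, x<0.
x=-1.36: |R|=0.1388
R=−1: 1+6/7x = −1+1/7x ⇒ -5/7x=2 ⇒ x=2/(-5/7)=-2.8000
Confirm numerically:
  x=-2.391: |R|=0.78224 <1
  x=-1.840: |R|=0.45701 <1
  x=-1.624: |R|=0.31818 <1
  x=-1.312: |R|=0.10491 <1
  x=-3.227: |R|=1.20876 >1
  x=-3.190: |R|=1.19136 >1
Stable set (-2.8000, 0).

z∈(-2.8000,0).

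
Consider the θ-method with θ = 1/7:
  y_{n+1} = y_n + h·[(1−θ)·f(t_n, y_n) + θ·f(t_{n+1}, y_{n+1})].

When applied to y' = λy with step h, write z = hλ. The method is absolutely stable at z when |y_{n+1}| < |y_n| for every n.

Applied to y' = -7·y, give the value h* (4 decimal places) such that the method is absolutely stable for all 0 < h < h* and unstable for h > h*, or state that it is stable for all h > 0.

(-2.8000,0); λ=-7 ⇒ h* = (14/5)/7 = 0.4000.

Set f=λy, z=hλ:
  y_{n+1} = y_n + z·[6/7·y_n + 1/7·y_{n+1}] ⇒ (1 − 1/7z)y_{n+1} = (1 + 6/7z)y_n
  ⇒ R(z) = (1 + 6/7z)/(1 − 1/7z).

Find x<0 with |R(x)|<1.
x=-0.92: |R|=0.1869
R=−1: 1+6/7x = −1+1/7x ⇒ -5/7x=2 ⇒ x=2/(-5/7)=-2.8000
Confirm numerically:
  x=-2.372: |R|=0.77166 <1
  x=-2.138: |R|=0.63778 <1
  x=-2.055: |R|=0.58863 <1
  x=-1.216: |R|=0.03603 <1
  x=-3.245: |R|=1.21718 >1
  x=-3.152: |R|=1.17336 >1
  x=-3.112: |R|=1.15427 >1
Interval (-2.8000, 0).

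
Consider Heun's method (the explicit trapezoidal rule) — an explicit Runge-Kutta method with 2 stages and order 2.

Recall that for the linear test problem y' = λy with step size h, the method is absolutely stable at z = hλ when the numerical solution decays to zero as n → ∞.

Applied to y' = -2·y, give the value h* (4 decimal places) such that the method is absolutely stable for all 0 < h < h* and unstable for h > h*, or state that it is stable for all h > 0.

(-2.0000,0); λ=-2 ⇒ h* = 1.0000.

On y'=λy, z=hλ:
  order 2, 2-stage ⇒ R(z)=1+z+z^2/2
  (e.g. R(-1.33)=0.55445, |R|=0.55445)

Boundary: |R(x)|=1, x<0.
x=-1.33: |R|=0.5544
|R(-1.33)|=0.5544 |R(-1.04)|=0.5008 |R(-0.8)|=0.5200
Bisect:
  x_lo=-2.6285 |R|=1.8260  x_hi=-0.3934 |R|=0.6840
  mid=-1.51094 |R|=0.63053 →hi
  mid=-2.06972 |R|=1.07215 →lo
  mid=-1.79033 |R|=0.81231 →hi
  mid=-1.93002 |R|=0.93247 →hi
  mid=-1.99987 |R|=0.99987 →hi
  mid=-2.03479 |R|=1.03540 →lo
  mid=-2.01733 |R|=1.01748 →lo
  mid=-2.00860 |R|=1.00864 →lo
  ...
  [-2.00001,-1.99987] ⇒ x*=-2.0000
Stable set (-2.0000, 0).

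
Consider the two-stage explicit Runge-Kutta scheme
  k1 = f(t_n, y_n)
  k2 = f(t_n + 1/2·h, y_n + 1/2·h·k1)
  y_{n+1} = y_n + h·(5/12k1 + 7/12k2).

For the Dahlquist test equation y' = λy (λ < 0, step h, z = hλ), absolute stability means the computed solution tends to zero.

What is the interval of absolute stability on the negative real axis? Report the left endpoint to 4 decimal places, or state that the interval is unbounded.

Test eqn y'=λy, z=hλ:
  k1=λy_n ⇒ h·k1=z·y_n;  k2=λ(1+1/2z)y_n ⇒ h·k2=z(1+1/2z)y_n
  y_{n+1}/y_n = 1 + 5/12z + 7/12z(1+1/2z) = 1 + z + 7/24z²
  R(z) = 1 + z + 7/24z².

Find x<0 with |R(x)|<1.
x=-0.63: |R|=0.4858
R=1: x+7/24x²=0 ⇒ x=−24/7=-3.4286; min R=1−1/(4·7/24)=0.1429>−1
Confirm numerically:
  x=-3.241: |R|=0.82269 <1
  x=-3.204: |R|=0.79014 <1
  x=-3.186: |R|=0.77459 <1
  x=-3.788: |R|=1.39711 >1
  x=-3.626: |R|=1.20880 >1
Stable set (-3.4286, 0).

z∈(-3.4286,0).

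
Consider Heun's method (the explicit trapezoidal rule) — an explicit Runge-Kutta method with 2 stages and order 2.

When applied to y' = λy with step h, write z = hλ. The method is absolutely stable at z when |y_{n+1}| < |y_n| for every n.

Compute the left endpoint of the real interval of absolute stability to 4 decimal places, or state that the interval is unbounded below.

left endpoint -2.0000.

On y'=λy, z=hλ:
  order 2, 2-stage ⇒ R(z)=1+z+z^2/2
  (e.g. R(-0.59)=0.58405, |R|=0.58405)

Solve |R(x)|<1 on ℝ⁻.
x=-0.59: |R|=0.5840
|R(-1.7)|=0.7450 |R(-1.28)|=0.5392 |R(-1.18)|=0.5162
Bisect:
  x_lo=-2.7433 |R|=2.0196  x_hi=-0.3509 |R|=0.7107
  mid=-1.54710 |R|=0.64966 →hi
  mid=-2.14521 |R|=1.15575 →lo
  mid=-1.84615 |R|=0.85799 →hi
  mid=-1.99568 |R|=0.99569 →hi
  mid=-2.07045 |R|=1.07293 →lo
  mid=-2.03306 |R|=1.03361 →lo
  mid=-2.01437 |R|=1.01448 →lo
  mid=-2.00503 |R|=1.00504 →lo
  mid=-2.00035 |R|=1.00035 →lo
  ...
  [-2.00006,-1.99992] ⇒ x*=-2.0000
So |R|<1 on (-2.0000, 0).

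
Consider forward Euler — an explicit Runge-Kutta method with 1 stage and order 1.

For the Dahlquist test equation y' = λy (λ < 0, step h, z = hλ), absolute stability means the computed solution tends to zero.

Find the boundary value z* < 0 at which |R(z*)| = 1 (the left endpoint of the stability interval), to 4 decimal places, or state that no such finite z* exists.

left endpoint -2.0000.

On y'=λy, z=hλ:
  order 1, 1-stage ⇒ R(z)=1+z
  (e.g. R(-1.21)=-0.21000, |R|=0.21000)

Boundary: |R(x)|=1, x<0.
x=-1.21: |R|=0.2100
|R(-2.12)|=1.1200 |R(-1.85)|=0.8500 |R(-1.58)|=0.5800
Bisect:
  x_lo=-2.5162 |R|=1.5162  x_hi=-0.2800 |R|=0.7200
  mid=-1.39812 |R|=0.39812 →hi
  mid=-1.95715 |R|=0.95715 →hi
  mid=-2.23667 |R|=1.23667 →lo
  mid=-2.09691 |R|=1.09691 →lo
  mid=-2.02703 |R|=1.02703 →lo
  mid=-1.99209 |R|=0.99209 →hi
  mid=-2.00956 |R|=1.00956 →lo
  ...
  [-2.00001,-1.99987] ⇒ x*=-2.0000
Stable set (-2.0000, 0).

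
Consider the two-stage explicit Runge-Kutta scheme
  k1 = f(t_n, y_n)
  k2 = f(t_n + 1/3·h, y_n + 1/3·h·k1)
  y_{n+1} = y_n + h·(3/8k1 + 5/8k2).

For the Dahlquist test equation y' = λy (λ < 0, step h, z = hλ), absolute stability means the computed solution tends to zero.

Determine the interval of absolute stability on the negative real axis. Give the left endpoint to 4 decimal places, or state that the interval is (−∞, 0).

(-4.8000, 0).

Set f=λy, z=hλ:
  k1=λy_n ⇒ h·k1=z·y_n;  k2=λ(1+1/3z)y_n ⇒ h·k2=z(1+1/3z)y_n
  y_{n+1}/y_n = 1 + 3/8z + 5/8z(1+1/3z) = 1 + z + 5/24z²
  R(z) = 1 + z + 5/24z².

Find x<0 with |R(x)|<1.
x=-1.26: |R|=0.0707
R=1: x+5/24x²=0 ⇒ x=−24/5=-4.8000; min R=1−1/(4·5/24)=-0.2000>−1
Confirm numerically:
  x=-4.192: |R|=0.46901 <1
  x=-2.946: |R|=0.13789 <1
  x=-2.251: |R|=0.19537 <1
  x=-2.227: |R|=0.19376 <1
  x=-5.285: |R|=1.53401 >1
  x=-5.140: |R|=1.36408 >1
  x=-4.985: |R|=1.19213 >1
Interval (-4.8000, 0).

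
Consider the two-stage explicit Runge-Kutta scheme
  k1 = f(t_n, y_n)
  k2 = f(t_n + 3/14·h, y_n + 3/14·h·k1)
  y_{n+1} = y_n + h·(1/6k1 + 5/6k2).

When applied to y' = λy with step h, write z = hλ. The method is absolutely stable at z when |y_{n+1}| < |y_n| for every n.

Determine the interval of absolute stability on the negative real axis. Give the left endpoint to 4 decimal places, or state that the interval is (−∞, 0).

(-5.6000, 0).

With y'=λy (z=hλ):
  k1=λy_n ⇒ h·k1=z·y_n;  k2=λ(1+3/14z)y_n ⇒ h·k2=z(1+3/14z)y_n
  y_{n+1}/y_n = 1 + 1/6z + 5/6z(1+3/14z) = 1 + z + 5/28z²
  so R(z) = 1 + z + 5/28z².

Need |R(x)|<1, x<0.
x=-1.25: |R|=0.0290
R=1: x+5/28x²=0 ⇒ x=−28/5=-5.6000; min R=1−1/(4·5/28)=-0.4000>−1
Confirm numerically:
  x=-4.721: |R|=0.25897 <1
  x=-3.919: |R|=0.17640 <1
  x=-3.477: |R|=0.31816 <1
  x=-6.181: |R|=1.64128 >1
  x=-6.074: |R|=1.51412 >1
So |R|<1 on (-5.6000, 0).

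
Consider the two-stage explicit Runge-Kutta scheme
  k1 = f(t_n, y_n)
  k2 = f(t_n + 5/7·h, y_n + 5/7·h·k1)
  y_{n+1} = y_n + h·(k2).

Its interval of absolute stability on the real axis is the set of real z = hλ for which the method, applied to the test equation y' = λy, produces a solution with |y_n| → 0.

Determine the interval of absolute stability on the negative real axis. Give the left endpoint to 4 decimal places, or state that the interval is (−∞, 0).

Test eqn y'=λy, z=hλ:
  k1=λy_n ⇒ h·k1=z·y_n;  k2=λ(1+5/7z)y_n ⇒ h·k2=z(1+5/7z)y_n
  y_{n+1}/y_n = 1 + z(1+5/7z) = 1 + z + 5/7z²
  R(z) = 1 + z + 5/7z².

Find x<0 with |R(x)|<1.
x=-0.89: |R|=0.6758
R=1: x+5/7x²=0 ⇒ x=−7/5=-1.4000; min R=1−1/(4·5/7)=0.6500>−1
Confirm numerically:
  x=-1.164: |R|=0.80378 <1
  x=-1.074: |R|=0.74991 <1
  x=-0.978: |R|=0.70520 <1
  x=-1.887: |R|=1.65641 >1
  x=-1.834: |R|=1.56854 >1
  x=-1.761: |R|=1.45409 >1
So |R|<1 on (-1.4000, 0).

z∈(-1.4000,0).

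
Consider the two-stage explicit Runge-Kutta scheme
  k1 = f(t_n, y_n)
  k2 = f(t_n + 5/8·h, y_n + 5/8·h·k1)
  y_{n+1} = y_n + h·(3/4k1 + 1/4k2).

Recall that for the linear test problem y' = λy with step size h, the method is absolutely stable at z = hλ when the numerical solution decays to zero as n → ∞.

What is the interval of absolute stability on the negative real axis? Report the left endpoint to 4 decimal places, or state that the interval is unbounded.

With y'=λy (z=hλ):
  k1=λy_n ⇒ h·k1=z·y_n;  k2=λ(1+5/8z)y_n ⇒ h·k2=z(1+5/8z)y_n
  y_{n+1}/y_n = 1 + 3/4z + 1/4z(1+5/8z) = 1 + z + 5/32z²
  ⇒ R(z) = 1 + z + 5/32z².

Boundary: |R(x)|=1, x<0.
x=-1.69: |R|=0.2437
R=1: x+5/32x²=0 ⇒ x=−32/5=-6.4000; min R=1−1/(4·5/32)=-0.6000>−1
Confirm numerically:
  x=-6.349: |R|=0.94941 <1
  x=-5.793: |R|=0.45057 <1
  x=-3.558: |R|=0.57997 <1
  x=-6.945: |R|=1.59141 >1
  x=-6.488: |R|=1.08921 >1
Stable set (-6.4000, 0).

(-6.4000, 0).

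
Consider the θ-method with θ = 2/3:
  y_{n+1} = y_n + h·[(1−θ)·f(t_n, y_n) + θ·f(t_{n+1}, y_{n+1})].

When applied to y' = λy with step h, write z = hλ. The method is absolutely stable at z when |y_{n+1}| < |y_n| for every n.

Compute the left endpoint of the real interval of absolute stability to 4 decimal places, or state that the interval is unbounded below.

interval (−∞, 0).

On y'=λy, z=hλ:
  y_{n+1} = y_n + z·[1/3·y_n + 2/3·y_{n+1}] ⇒ (1 − 2/3z)y_{n+1} = (1 + 1/3z)y_n
  Hence R(z) = (1 + 1/3z)/(1 − 2/3z).

Need |R(x)|<1, x<0.
x=-1.43: |R|=0.2679
x=-2: |R|=0.1429
x=-10: |R|=0.3043
x=-100: |R|=0.4778
θ=2/3≥1/2 ⇒ |1+1/3x|<|1−2/3x| ∀x<0 ⇒ interval (−∞,0).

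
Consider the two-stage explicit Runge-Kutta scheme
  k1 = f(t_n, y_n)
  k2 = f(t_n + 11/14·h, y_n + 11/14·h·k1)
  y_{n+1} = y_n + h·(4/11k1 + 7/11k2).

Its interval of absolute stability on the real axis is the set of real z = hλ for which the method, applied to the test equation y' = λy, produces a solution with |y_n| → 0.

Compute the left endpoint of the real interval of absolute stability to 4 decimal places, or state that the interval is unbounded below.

z* = -2.0000.

Test eqn y'=λy, z=hλ:
  k1=λy_n ⇒ h·k1=z·y_n;  k2=λ(1+11/14z)y_n ⇒ h·k2=z(1+11/14z)y_n
  y_{n+1}/y_n = 1 + 4/11z + 7/11z(1+11/14z) = 1 + z + 1/2z²
  ⇒ R(z) = 1 + z + 1/2z².

Need |R(x)|<1, x<0.
x=-1.05: |R|=0.5012
R=1: x+1/2x²=0 ⇒ x=−2=-2.0000; min R=1−1/(4·1/2)=0.5000>−1
Confirm numerically:
  x=-1.676: |R|=0.72849 <1
  x=-1.140: |R|=0.50980 <1
  x=-0.803: |R|=0.51940 <1
  x=-2.456: |R|=1.55997 >1
  x=-2.392: |R|=1.46883 >1
So |R|<1 on (-2.0000, 0).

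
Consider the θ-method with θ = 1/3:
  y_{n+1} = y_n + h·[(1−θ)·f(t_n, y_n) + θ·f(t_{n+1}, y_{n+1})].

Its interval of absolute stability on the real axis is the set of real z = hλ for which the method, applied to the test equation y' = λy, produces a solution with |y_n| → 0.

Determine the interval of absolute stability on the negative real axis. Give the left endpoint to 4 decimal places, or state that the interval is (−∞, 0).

Set f=λy, z=hλ:
  y_{n+1} = y_n + z·[2/3·y_n + 1/3·y_{n+1}] ⇒ (1 − 1/3z)y_{n+1} = (1 + 2/3z)y_n
  so R(z) = (1 + 2/3z)/(1 − 1/3z).

Solve |R(x)|<1 on ℝ⁻.
x=-1.32: |R|=0.0833
R=−1: 1+2/3x = −1+1/3x ⇒ -1/3x=2 ⇒ x=2/(-1/3)=-6.0000
Confirm numerically:
  x=-5.237: |R|=0.90737 <1
  x=-4.981: |R|=0.87232 <1
  x=-4.926: |R|=0.86450 <1
  x=-6.382: |R|=1.04072 >1
  x=-6.372: |R|=1.03969 >1
So |R|<1 on (-6.0000, 0).

(-6.0000, 0).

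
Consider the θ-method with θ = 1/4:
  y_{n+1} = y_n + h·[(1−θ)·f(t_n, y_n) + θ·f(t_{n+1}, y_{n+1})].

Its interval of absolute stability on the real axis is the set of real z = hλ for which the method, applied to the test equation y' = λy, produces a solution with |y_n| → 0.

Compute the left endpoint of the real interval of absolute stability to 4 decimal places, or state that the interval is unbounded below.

left endpoint -4.0000.

Set f=λy, z=hλ:
  y_{n+1} = y_n + z·[3/4·y_n + 1/4·y_{n+1}] ⇒ (1 − 1/4z)y_{n+1} = (1 + 3/4z)y_n
  Hence R(z) = (1 + 3/4z)/(1 − 1/4z).

Need |R(x)|<1, x<0.
x=-1.65: |R|=0.1681
R=−1: 1+3/4x = −1+1/4x ⇒ -1/2x=2 ⇒ x=2/(-1/2)=-4.0000
Confirm numerically:
  x=-3.315: |R|=0.81271 <1
  x=-2.805: |R|=0.64879 <1
  x=-2.792: |R|=0.64429 <1
  x=-2.307: |R|=0.46314 <1
  x=-4.141: |R|=1.03464 >1
  x=-4.116: |R|=1.02859 >1
  x=-4.099: |R|=1.02445 >1
Stable set (-4.0000, 0).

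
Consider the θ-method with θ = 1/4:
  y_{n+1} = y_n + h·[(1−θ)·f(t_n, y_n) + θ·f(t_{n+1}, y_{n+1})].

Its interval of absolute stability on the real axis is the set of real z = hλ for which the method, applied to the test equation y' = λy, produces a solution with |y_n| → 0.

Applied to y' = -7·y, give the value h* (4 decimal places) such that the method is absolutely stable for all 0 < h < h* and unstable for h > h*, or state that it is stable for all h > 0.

On y'=λy, z=hλ:
  y_{n+1} = y_n + z·[3/4·y_n + 1/4·y_{n+1}] ⇒ (1 − 1/4z)y_{n+1} = (1 + 3/4z)y_n
  R(z) = (1 + 3/4z)/(1 − 1/4z).

Find x<0 with |R(x)|<1.
x=-0.47: |R|=0.5794
R=−1: 1+3/4x = −1+1/4x ⇒ -1/2x=2 ⇒ x=2/(-1/2)=-4.0000
Confirm numerically:
  x=-3.875: |R|=0.96825 <1
  x=-3.483: |R|=0.86182 <1
  x=-2.988: |R|=0.71036 <1
  x=-4.260: |R|=1.06295 >1
  x=-4.051: |R|=1.01267 >1
Stable set (-4.0000, 0).

(-4.0000,0); λ=-7 ⇒ h* = (4)/7 = 0.5714.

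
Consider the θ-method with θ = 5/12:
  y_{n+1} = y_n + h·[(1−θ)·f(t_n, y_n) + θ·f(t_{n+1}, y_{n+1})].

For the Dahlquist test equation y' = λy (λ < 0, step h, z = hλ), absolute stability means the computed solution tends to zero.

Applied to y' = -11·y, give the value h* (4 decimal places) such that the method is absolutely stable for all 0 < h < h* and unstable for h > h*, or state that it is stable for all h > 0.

(-12.0000,0); λ=-11 ⇒ h* = (12)/11 = 1.0909.

Set f=λy, z=hλ:
  y_{n+1} = y_n + z·[7/12·y_n + 5/12·y_{n+1}] ⇒ (1 − 5/12z)y_{n+1} = (1 + 7/12z)y_n
  R(z) = (1 + 7/12z)/(1 − 5/12z).

Need |R(x)|<1, x<0.
x=-1.61: |R|=0.0364
R=−1: 1+7/12x = −1+5/12x ⇒ -1/6x=2 ⇒ x=2/(-1/6)=-12.0000
Confirm numerically:
  x=-7.999: |R|=0.84610 <1
  x=-5.376: |R|=0.65926 <1
  x=-4.931: |R|=0.61430 <1
  x=-12.576: |R|=1.01538 >1
  x=-12.400: |R|=1.01081 >1
  x=-12.242: |R|=1.00661 >1
Stable set (-12.0000, 0).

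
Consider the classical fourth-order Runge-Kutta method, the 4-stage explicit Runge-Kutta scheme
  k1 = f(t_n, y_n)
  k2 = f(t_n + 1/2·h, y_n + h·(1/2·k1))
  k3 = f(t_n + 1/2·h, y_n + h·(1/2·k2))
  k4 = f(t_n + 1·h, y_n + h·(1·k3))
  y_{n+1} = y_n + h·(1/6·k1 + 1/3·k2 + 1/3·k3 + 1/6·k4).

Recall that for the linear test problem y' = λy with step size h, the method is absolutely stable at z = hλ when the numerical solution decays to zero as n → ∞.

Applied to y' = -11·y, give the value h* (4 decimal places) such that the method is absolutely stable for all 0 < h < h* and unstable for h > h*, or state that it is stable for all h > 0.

(-2.7853,0); λ=-11 ⇒ h* = 0.2532.

Set f=λy, z=hλ:
  order 4, 4-stage ⇒ R(z)=1+z+z^2/2+z^3/6+z^4/24
  (e.g. R(-0.91)=0.40703, |R|=0.40703)

Boundary: |R(x)|=1, x<0.
x=-0.91: |R|=0.4070
|R(-1.69)|=0.2735 |R(-1.34)|=0.2911 |R(-0.59)|=0.5549
Bisect:
  x_lo=-3.4413 |R|=2.5311  x_hi=-0.1901 |R|=0.8269
  mid=-1.81568 |R|=0.28788 →hi
  mid=-2.62847 |R|=0.78818 →hi
  mid=-3.03486 |R|=1.44625 →lo
  mid=-2.83166 |R|=1.07219 →lo
  mid=-2.73006 |R|=0.91987 →hi
  mid=-2.78086 |R|=0.99334 →hi
  mid=-2.80626 |R|=1.03208 →lo
  ...
  [-2.78543,-2.78523] ⇒ x*=-2.7853
So |R|<1 on (-2.7853, 0).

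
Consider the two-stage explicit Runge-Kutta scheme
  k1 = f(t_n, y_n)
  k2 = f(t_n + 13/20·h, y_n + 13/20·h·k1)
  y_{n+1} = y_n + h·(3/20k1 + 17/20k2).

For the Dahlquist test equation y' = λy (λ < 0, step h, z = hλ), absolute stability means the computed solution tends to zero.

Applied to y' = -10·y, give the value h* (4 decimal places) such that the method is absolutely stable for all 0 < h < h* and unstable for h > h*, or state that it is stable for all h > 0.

With y'=λy (z=hλ):
  k1=λy_n ⇒ h·k1=z·y_n;  k2=λ(1+13/20z)y_n ⇒ h·k2=z(1+13/20z)y_n
  y_{n+1}/y_n = 1 + 3/20z + 17/20z(1+13/20z) = 1 + z + 221/400z²
  R(z) = 1 + z + 221/400z².

Boundary: |R(x)|=1, x<0.
x=-1.56: |R|=0.7846
R=1: x+221/400x²=0 ⇒ x=−400/221=-1.8100; min R=1−1/(4·221/400)=0.5475>−1
Confirm numerically:
  x=-1.579: |R|=0.79852 <1
  x=-1.519: |R|=0.75582 <1
  x=-1.338: |R|=0.65111 <1
  x=-1.173: |R|=0.58720 <1
  x=-2.399: |R|=1.78075 >1
  x=-2.102: |R|=1.33917 >1
  x=-2.001: |R|=1.21121 >1
Stable set (-1.8100, 0).

(-1.8100,0); λ=-10 ⇒ h* = (400/221)/10 = 0.1810.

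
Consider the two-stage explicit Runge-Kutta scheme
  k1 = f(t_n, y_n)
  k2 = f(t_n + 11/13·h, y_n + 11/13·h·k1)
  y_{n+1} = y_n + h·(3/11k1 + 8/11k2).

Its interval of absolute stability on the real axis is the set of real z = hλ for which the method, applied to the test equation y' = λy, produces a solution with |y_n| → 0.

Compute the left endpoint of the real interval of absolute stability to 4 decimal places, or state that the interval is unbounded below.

Set f=λy, z=hλ:
  k1=λy_n ⇒ h·k1=z·y_n;  k2=λ(1+11/13z)y_n ⇒ h·k2=z(1+11/13z)y_n
  y_{n+1}/y_n = 1 + 3/11z + 8/11z(1+11/13z) = 1 + z + 8/13z²
  Hence R(z) = 1 + z + 8/13z².

Need |R(x)|<1, x<0.
x=-1.65: |R|=1.0254
R=1: x+8/13x²=0 ⇒ x=−13/8=-1.6250; min R=1−1/(4·8/13)=0.5938>−1
Confirm numerically:
  x=-1.093: |R|=0.64217 <1
  x=-1.026: |R|=0.62180 <1
  x=-0.755: |R|=0.59578 <1
  x=-2.200: |R|=1.77846 >1
  x=-2.009: |R|=1.47474 >1
Interval (-1.6250, 0).

left endpoint -1.6250.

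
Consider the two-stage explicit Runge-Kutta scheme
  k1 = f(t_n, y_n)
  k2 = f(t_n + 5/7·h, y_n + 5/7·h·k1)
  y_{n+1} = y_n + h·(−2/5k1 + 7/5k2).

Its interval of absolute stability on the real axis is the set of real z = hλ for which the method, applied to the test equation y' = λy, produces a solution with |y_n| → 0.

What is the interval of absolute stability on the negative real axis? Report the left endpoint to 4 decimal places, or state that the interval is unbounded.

Set f=λy, z=hλ:
  k1=λy_n ⇒ h·k1=z·y_n;  k2=λ(1+5/7z)y_n ⇒ h·k2=z(1+5/7z)y_n
  y_{n+1}/y_n = 1 − 2/5z + 7/5z(1+5/7z) = 1 + z + z²
  Hence R(z) = 1 + z + z².

Need |R(x)|<1, x<0.
x=-0.5: |R|=0.7500
R=1: x+1x²=0 ⇒ x=−1=-1.0000; min R=1−1/(4·1)=0.7500>−1
Confirm numerically:
  x=-0.688: |R|=0.78534 <1
  x=-0.632: |R|=0.76742 <1
  x=-0.440: |R|=0.75360 <1
  x=-1.502: |R|=1.75400 >1
  x=-1.193: |R|=1.23025 >1
  x=-1.057: |R|=1.06025 >1
Stable set (-1.0000, 0).

(-1.0000, 0).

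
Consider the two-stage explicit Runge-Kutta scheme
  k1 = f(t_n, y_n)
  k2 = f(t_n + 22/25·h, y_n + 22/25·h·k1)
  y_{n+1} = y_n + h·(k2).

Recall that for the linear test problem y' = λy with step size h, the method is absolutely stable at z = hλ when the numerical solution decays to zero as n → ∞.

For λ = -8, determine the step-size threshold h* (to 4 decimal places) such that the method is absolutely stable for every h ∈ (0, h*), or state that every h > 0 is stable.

With y'=λy (z=hλ):
  k1=λy_n ⇒ h·k1=z·y_n;  k2=λ(1+22/25z)y_n ⇒ h·k2=z(1+22/25z)y_n
  y_{n+1}/y_n = 1 + z(1+22/25z) = 1 + z + 22/25z²
  Hence R(z) = 1 + z + 22/25z².

Boundary: |R(x)|=1, x<0.
x=-0.39: |R|=0.7438
R=1: x+22/25x²=0 ⇒ x=−25/22=-1.1364; min R=1−1/(4·22/25)=0.7159>−1
Confirm numerically:
  x=-0.749: |R|=0.74468 <1
  x=-0.693: |R|=0.72962 <1
  x=-0.595: |R|=0.71654 <1
  x=-1.594: |R|=1.64194 >1
  x=-1.536: |R|=1.54018 >1
  x=-1.261: |R|=1.13831 >1
Stable set (-1.1364, 0).

(-1.1364,0); λ=-8 ⇒ h* = (25/22)/8 = 0.1420.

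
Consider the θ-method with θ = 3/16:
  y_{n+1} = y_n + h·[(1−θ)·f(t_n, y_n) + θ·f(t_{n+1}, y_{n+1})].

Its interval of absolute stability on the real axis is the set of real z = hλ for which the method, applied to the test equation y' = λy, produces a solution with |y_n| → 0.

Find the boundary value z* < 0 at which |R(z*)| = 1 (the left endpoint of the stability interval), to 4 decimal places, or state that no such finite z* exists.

With y'=λy (z=hλ):
  y_{n+1} = y_n + z·[13/16·y_n + 3/16·y_{n+1}] ⇒ (1 − 3/16z)y_{n+1} = (1 + 13/16z)y_n
  so R(z) = (1 + 13/16z)/(1 − 3/16z).

Boundary: |R(x)|=1, x<0.
x=-1.45: |R|=0.1400
R=−1: 1+13/16x = −1+3/16x ⇒ -5/8x=2 ⇒ x=2/(-5/8)=-3.2000
Confirm numerically:
  x=-3.051: |R|=0.94076 <1
  x=-1.915: |R|=0.40906 <1
  x=-1.404: |R|=0.11142 <1
  x=-3.470: |R|=1.10223 >1
  x=-3.338: |R|=1.05305 >1
  x=-3.286: |R|=1.03326 >1
Interval (-3.2000, 0).

left endpoint -3.2000.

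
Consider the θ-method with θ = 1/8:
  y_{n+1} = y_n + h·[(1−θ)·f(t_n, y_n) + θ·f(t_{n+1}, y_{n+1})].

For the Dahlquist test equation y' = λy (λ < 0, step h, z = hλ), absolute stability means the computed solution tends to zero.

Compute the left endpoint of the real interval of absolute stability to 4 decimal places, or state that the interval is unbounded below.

z* = -2.6667.

Set f=λy, z=hλ:
  y_{n+1} = y_n + z·[7/8·y_n + 1/8·y_{n+1}] ⇒ (1 − 1/8z)y_{n+1} = (1 + 7/8z)y_n
  Hence R(z) = (1 + 7/8z)/(1 − 1/8z).

Find x<0 with |R(x)|<1.
x=-1.35: |R|=0.1551
R=−1: 1+7/8x = −1+1/8x ⇒ -3/4x=2 ⇒ x=2/(-3/4)=-2.6667
Confirm numerically:
  x=-2.410: |R|=0.85207 <1
  x=-1.097: |R|=0.03529 <1
  x=-1.086: |R|=0.04380 <1
  x=-2.861: |R|=1.10736 >1
  x=-2.756: |R|=1.04983 >1
Interval (-2.6667, 0).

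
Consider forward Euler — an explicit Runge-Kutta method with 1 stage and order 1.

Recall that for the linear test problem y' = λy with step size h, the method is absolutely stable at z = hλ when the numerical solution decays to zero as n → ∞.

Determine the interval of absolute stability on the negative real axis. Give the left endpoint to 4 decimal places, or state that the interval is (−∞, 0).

z∈(-2.0000,0).

Set f=λy, z=hλ:
  order 1, 1-stage ⇒ R(z)=1+z
  (e.g. R(-1.08)=-0.08000, |R|=0.08000)

Solve |R(x)|<1 on ℝ⁻.
x=-1.08: |R|=0.0800
|R(-1.3)|=0.3000 |R(-1.15)|=0.1500 |R(-0.51)|=0.4900
Bisect:
  x_lo=-2.8479 |R|=1.8479  x_hi=-0.3144 |R|=0.6856
  mid=-1.58116 |R|=0.58116 →hi
  mid=-2.21454 |R|=1.21454 →lo
  mid=-1.89785 |R|=0.89785 →hi
  mid=-2.05619 |R|=1.05619 →lo
  mid=-1.97702 |R|=0.97702 →hi
  mid=-2.01661 |R|=1.01661 →lo
  mid=-1.99682 |R|=0.99682 →hi
  mid=-2.00671 |R|=1.00671 →lo
  mid=-2.00176 |R|=1.00176 →lo
  ...
  [-2.00006,-1.99991] ⇒ x*=-2.0000
So |R|<1 on (-2.0000, 0).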